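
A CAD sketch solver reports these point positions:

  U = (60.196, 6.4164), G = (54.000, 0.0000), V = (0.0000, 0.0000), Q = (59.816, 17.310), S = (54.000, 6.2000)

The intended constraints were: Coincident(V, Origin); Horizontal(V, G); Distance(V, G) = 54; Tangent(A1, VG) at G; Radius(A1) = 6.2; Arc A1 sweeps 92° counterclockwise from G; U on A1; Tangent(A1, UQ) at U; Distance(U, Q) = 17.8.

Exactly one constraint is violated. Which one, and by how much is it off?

Distance(U, Q) = 17.8 — off by 6.90.

V = (0.00, 0.00) ✓; V.y = 0.00, G.y = 0.00 ✓; |VG| = 54.00 ✓; ∠(SG, GV) = 90.00° ✓; |SG| = 6.200 ✓; bearing(S→U) − bearing(S→G) = 92.00° ✓; |SU| = 6.200 ✓; ∠(SU, UQ) = 90.00° ✓; |UQ| = 10.90 ✗.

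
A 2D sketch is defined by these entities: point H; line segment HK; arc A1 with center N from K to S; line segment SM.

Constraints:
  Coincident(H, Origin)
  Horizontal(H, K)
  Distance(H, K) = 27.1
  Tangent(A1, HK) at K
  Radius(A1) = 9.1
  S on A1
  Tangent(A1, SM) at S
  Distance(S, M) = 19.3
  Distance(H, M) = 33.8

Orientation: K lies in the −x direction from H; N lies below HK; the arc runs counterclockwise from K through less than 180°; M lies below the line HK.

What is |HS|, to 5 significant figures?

36.664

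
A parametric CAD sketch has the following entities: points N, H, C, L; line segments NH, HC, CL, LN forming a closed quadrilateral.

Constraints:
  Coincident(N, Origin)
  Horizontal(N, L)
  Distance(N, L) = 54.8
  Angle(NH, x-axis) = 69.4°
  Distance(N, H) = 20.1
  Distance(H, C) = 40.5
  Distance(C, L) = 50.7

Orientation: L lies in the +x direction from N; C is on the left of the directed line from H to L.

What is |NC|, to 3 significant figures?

59.3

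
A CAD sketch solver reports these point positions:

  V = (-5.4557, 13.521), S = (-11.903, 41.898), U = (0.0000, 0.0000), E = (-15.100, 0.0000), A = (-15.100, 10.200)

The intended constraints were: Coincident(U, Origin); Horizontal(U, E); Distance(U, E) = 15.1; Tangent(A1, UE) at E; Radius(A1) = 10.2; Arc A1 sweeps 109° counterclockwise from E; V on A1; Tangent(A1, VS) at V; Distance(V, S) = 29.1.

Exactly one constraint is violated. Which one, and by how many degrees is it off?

Tangent(A1, VS) at V — off by 6.20°.

U = (0.00, 0.00) ✓; U.y = 0.00, E.y = 0.00 ✓; |UE| = 15.10 ✓; ∠(AE, EU) = 90.00° ✓; |AE| = 10.20 ✓; bearing(A→V) − bearing(A→E) = 109.0° ✓; |AV| = 10.20 ✓; ∠(AV, VS) = 96.20° ✗; |VS| = 29.10 ✓.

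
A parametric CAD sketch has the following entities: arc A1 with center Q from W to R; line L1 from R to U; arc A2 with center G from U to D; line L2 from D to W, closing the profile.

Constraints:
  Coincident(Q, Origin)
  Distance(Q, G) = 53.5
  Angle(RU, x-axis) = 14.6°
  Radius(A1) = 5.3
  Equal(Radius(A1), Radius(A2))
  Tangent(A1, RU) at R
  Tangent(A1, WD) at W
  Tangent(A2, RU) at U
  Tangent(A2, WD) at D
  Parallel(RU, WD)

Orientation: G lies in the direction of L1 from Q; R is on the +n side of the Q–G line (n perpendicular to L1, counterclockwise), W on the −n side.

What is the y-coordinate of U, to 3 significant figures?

18.6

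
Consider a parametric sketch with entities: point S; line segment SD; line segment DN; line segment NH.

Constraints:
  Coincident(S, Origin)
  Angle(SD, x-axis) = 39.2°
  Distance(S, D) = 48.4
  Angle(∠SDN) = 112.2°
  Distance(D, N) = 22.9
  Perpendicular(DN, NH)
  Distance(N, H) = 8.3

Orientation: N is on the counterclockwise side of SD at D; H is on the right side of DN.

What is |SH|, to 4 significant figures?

67.21

∠SDN = 112.2°, so DN runs at 39.2° + (180° − 112.2°) = 107.0° from the x-axis; with |DN| = 22.9, N = D + 22.9·(cos 107.0°, sin 107.0°) = (30.81, 52.49). DN ⟂ NH; with |NH| = 8.3 on the right of DN, H = N + 8.3·(0.9563, 0.2924) = (38.75, 54.92). Then |SH| = |H − S| = 67.21.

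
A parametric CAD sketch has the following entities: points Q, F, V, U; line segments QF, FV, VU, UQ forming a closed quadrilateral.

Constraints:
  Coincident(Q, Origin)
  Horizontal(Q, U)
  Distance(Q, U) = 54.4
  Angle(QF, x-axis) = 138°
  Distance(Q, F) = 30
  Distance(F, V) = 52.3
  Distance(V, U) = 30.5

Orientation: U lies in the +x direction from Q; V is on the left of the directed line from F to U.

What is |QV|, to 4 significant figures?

35.10

Checks: |FV| = 52.30 ✓; |VU| = 30.50 ✓.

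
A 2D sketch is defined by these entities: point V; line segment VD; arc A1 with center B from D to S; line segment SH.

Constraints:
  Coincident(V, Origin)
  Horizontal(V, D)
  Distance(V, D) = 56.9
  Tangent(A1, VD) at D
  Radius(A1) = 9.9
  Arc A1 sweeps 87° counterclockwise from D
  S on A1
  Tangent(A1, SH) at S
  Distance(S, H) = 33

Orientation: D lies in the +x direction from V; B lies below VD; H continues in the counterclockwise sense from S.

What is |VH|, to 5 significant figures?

61.994

V is at the origin; V and D share the same y with |VD| = 56.9 and D on the +x side, so D = (56.900, 0.0000). Tangency of A1 to VD means the radius BD is perpendicular to VD, so B = D + (0, -9.9) = (56.900, -9.9000). On A1, D sits at bearing 90° from B; an 87° counterclockwise sweep puts S at bearing 177°, so S = B + 9.9·(cos 177°, sin 177°) = (47.014, -9.3819). Tangency of A1 to SH means the radius BS is perpendicular to SH, so SH runs along (−sin 177°, cos 177°); with |SH| = 33.0, H = (45.286, -42.337). Then |VH| = |H − V| = 61.994.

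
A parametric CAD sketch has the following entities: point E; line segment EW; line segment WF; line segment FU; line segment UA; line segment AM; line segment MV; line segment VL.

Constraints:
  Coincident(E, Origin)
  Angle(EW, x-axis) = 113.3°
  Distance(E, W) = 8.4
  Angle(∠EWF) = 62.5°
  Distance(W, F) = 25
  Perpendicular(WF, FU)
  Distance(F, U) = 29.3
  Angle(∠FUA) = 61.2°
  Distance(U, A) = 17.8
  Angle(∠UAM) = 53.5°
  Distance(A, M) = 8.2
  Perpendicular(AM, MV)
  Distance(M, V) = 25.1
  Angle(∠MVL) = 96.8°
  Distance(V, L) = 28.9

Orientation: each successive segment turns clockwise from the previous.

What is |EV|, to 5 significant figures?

40.206

∠UAM = 53.5° gives AM at 20.500° from the x-axis; with |AM| = 8.2, M = (12.217, -10.771). AM ⟂ MV, so MV runs at -69.500°; with |MV| = 25.1, V = (21.007, -34.282). Then |EV| = |V − E| = 40.206.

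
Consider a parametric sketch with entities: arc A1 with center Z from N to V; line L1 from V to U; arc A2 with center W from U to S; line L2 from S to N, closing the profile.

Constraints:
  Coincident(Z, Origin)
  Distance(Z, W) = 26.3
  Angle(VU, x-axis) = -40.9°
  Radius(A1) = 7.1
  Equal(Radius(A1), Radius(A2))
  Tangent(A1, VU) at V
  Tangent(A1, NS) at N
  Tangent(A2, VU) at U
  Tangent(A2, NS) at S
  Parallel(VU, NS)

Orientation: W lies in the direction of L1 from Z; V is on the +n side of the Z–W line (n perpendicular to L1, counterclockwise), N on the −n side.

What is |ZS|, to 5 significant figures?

27.242

The slot axis is L1's direction at -40.9°, so u = (cos -40.9°, sin -40.9°) = (0.75585, -0.65474) and n = (−sin -40.9°, cos -40.9°) = (0.65474, 0.75585). Z is at the origin and W lies 26.3 along u from Z, so W = 26.3·u = (19.879, -17.220). Tangency of A1 to both parallel lines with radius 7.1 puts V and N at Z ± 7.1·n: V = (4.6487, 5.3666), N = (-4.6487, -5.3666). Equal radii place U and S the same way about W: U = W + 7.1·n = (24.528, -11.853), S = W − 7.1·n = (15.230, -22.586). Then |ZS| = |S − Z| = 27.242.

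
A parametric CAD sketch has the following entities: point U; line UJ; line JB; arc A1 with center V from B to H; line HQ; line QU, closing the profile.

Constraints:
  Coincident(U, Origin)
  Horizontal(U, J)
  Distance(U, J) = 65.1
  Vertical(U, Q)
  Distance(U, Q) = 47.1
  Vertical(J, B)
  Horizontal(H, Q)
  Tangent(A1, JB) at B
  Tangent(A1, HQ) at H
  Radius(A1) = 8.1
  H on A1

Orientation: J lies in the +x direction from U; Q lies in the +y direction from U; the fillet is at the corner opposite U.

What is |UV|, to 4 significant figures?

69.07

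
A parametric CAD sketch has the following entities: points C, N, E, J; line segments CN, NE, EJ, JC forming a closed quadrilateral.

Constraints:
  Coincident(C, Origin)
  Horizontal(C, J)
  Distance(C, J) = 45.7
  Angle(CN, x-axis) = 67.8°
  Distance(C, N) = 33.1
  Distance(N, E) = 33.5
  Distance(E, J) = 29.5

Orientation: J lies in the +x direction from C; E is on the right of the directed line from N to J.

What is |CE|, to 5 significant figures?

16.530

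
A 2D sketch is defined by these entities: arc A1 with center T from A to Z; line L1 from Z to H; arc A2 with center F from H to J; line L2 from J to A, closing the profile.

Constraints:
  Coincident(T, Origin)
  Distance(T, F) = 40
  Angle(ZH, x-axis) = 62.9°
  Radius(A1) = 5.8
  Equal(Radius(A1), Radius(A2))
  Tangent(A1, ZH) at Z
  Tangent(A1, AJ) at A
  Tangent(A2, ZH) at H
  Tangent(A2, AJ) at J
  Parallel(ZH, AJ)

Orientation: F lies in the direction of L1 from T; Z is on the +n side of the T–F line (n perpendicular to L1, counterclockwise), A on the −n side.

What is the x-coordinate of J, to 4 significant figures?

23.39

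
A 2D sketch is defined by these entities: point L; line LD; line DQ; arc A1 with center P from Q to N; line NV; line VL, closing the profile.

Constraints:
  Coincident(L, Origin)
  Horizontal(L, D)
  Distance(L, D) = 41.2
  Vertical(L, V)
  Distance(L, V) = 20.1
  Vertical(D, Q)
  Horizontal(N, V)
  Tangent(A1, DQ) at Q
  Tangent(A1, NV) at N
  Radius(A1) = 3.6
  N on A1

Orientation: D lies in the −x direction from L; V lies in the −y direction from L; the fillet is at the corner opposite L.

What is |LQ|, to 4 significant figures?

44.38

L is at the origin; LD is horizontal with |LD| = 41.2 and D on the −x side, so D = (-41.20, 0.000). LV is vertical with |LV| = 20.1 and V on the −y side, so V = (0.000, -20.10). The virtual corner opposite L is at (-41.20, -20.10). Since A1 is tangent to DQ there, PQ ⟂ DQ and tangency of A1 to NV means the radius PN is perpendicular to NV, with radius 3.6, so the center P sits 3.6 in from both sides at P = (-37.60, -16.50). That places the tangent points at Q = (-41.20, -16.50) on DQ and N = (-37.60, -20.10) on NV. Then |LQ| = |Q − L| = 44.38.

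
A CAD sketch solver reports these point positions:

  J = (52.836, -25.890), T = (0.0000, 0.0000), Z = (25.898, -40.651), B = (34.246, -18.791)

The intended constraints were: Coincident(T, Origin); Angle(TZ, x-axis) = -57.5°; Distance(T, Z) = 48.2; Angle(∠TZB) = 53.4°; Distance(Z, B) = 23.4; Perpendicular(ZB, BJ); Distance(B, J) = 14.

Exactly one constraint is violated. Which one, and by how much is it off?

Distance(B, J) = 14 — off by 5.90.

T = (0.00, 0.00) ✓; TZ at -57.50° ✓; |TZ| = 48.20 ✓; ∠TZB = 53.40° ✓; |ZB| = 23.40 ✓; ∠(ZB, BJ) = 90.00° ✓; |BJ| = 19.90 ✗.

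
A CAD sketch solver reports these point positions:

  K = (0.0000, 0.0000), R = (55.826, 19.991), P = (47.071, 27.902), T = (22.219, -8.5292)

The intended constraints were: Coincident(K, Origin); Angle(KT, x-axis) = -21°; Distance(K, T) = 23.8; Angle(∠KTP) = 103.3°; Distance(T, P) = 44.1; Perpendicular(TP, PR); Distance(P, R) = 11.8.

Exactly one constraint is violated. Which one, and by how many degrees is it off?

Perpendicular(TP, PR) — off by 7.80°.

K = (0.00, 0.00) ✓; KT at -21.00° ✓; |KT| = 23.80 ✓; ∠KTP = 103.3° ✓; |TP| = 44.10 ✓; ∠(TP, PR) = 97.80° ✗; |PR| = 11.80 ✓.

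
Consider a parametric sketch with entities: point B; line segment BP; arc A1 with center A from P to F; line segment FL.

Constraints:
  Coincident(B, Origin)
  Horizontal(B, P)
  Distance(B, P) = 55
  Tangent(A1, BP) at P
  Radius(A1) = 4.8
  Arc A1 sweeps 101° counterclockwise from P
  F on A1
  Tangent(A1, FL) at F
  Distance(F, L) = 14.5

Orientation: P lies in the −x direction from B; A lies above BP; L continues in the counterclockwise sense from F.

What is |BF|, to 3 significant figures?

50.6

B is at the origin; BP is horizontal with |BP| = 55.0 and P on the −x side, so P = (-55.0, 0.00). The tangent condition forces AP to be normal to BP, so A = P + (0, 4.8) = (-55.0, 4.80). On A1, P sits at bearing -90° from A; a 101° counterclockwise sweep puts F at bearing 11°, so F = A + 4.8·(cos 11°, sin 11°) = (-50.3, 5.72). Then |BF| = |F − B| = 50.6.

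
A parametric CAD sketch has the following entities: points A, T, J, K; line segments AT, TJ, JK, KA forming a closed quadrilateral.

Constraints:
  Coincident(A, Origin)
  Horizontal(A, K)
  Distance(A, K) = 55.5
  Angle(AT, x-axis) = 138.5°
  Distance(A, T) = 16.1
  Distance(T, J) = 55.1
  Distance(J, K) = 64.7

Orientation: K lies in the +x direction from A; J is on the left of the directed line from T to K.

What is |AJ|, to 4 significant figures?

58.64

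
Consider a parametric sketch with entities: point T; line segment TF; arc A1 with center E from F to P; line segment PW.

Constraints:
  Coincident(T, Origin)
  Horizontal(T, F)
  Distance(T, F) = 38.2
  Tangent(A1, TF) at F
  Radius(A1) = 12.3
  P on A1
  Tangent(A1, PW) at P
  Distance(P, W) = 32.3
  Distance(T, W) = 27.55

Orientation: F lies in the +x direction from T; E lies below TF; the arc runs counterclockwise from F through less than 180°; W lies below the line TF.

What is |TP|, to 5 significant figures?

29.659

T is at the origin; T and F share the same y with |TF| = 38.2 and F on the +x side, so F = (38.200, 0.0000). A1 meets TF tangentially, so EF is at right angles to TF, so E = F + (0, -12.3) = (38.200, -12.300). Since EP ⟂ PW (tangency), |EW| = √(12.3² + 32.3²) = 34.563 regardless of where P sits on A1. So W lies on both circle(T, 27.55) and circle(E, 34.563); the below-TF intersection is W = (6.7811, -26.702). P is the foot of the tangent from W: P = (29.431, -3.6748).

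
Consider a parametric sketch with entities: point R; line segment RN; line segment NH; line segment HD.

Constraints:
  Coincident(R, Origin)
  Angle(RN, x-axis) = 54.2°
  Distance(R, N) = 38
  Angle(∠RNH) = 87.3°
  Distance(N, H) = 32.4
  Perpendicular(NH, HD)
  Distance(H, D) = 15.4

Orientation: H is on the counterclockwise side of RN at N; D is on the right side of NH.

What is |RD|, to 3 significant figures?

61.5

R is at the origin; RN runs at 54.2° with length 38.0, so N = 38.0·(cos 54.2°, sin 54.2°) = (22.2, 30.8). ∠RNH = 87.3°, so NH runs at 54.2° + (180° − 87.3°) = 147° from the x-axis; with |NH| = 32.4, H = N + 32.4·(cos 147°, sin 147°) = (-4.91, 48.5). The perpendicularity gives HD at right angles to NH; with |HD| = 15.4 on the right of NH, D = H + 15.4·(0.546, 0.838) = (3.50, 61.4). Then |RD| = |D − R| = 61.5.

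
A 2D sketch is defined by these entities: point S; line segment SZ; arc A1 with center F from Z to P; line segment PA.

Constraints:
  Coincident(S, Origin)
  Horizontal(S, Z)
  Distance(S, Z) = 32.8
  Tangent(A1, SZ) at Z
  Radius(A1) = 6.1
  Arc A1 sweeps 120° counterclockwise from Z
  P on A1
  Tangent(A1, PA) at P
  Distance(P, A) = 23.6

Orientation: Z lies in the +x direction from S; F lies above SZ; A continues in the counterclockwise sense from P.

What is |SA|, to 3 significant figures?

39.6

S is at the origin; SZ is horizontal with |SZ| = 32.8 and Z on the +x side, so Z = (32.8, 0.00). Tangency of A1 to SZ means the radius FZ is perpendicular to SZ, so F = Z + (0, 6.1) = (32.8, 6.10). On A1, Z sits at bearing -90° from F; a 120° counterclockwise sweep puts P at bearing 30°, so P = F + 6.1·(cos 30°, sin 30°) = (38.1, 9.15). A1 meets PA tangentially, so FP is at right angles to PA, so PA runs along (−sin 30°, cos 30°); with |PA| = 23.6, A = (26.3, 29.6). Then |SA| = |A − S| = 39.6.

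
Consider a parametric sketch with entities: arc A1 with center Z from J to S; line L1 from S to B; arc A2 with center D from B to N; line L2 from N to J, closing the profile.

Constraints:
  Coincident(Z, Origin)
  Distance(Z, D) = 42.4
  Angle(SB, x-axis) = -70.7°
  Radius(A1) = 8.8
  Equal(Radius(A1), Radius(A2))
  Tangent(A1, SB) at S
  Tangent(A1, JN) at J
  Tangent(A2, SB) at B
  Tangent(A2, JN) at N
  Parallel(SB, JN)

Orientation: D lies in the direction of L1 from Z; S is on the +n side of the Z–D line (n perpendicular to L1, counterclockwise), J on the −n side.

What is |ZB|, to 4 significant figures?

43.30

The slot axis is L1's direction at -70.7°, so u = (cos -70.7°, sin -70.7°) = (0.3305, -0.9438) and n = (−sin -70.7°, cos -70.7°) = (0.9438, 0.3305). Z is at the origin and D lies 42.4 along u from Z, so D = 42.4·u = (14.01, -40.02). Tangency of A1 to both parallel lines with radius 8.8 puts S and J at Z ± 8.8·n: S = (8.305, 2.909), J = (-8.305, -2.909). Equal radii place B and N the same way about D: B = D + 8.8·n = (22.32, -37.11), N = D − 8.8·n = (5.708, -42.93). Then |ZB| = |B − Z| = 43.30.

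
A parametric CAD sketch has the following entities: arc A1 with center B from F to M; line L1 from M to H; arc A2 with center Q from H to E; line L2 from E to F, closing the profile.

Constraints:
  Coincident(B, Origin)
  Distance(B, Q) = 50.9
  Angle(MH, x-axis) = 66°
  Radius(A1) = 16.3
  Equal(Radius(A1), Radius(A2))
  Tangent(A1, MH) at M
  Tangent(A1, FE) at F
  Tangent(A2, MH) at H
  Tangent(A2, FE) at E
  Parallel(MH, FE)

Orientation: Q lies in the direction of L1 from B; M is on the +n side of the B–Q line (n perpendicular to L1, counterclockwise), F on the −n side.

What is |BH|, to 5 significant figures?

53.446

The slot axis is L1's direction at 66.0°, so u = (cos 66.0°, sin 66.0°) = (0.40674, 0.91355) and n = (−sin 66.0°, cos 66.0°) = (-0.91355, 0.40674). B is at the origin and Q lies 50.9 along u from B, so Q = 50.9·u = (20.703, 46.499). Tangency of A1 to both parallel lines with radius 16.3 puts M and F at B ± 16.3·n: M = (-14.891, 6.6298), F = (14.891, -6.6298). Equal radii place H and E the same way about Q: H = Q + 16.3·n = (5.8121, 53.129), E = Q − 16.3·n = (35.594, 39.870). Then |BH| = |H − B| = 53.446.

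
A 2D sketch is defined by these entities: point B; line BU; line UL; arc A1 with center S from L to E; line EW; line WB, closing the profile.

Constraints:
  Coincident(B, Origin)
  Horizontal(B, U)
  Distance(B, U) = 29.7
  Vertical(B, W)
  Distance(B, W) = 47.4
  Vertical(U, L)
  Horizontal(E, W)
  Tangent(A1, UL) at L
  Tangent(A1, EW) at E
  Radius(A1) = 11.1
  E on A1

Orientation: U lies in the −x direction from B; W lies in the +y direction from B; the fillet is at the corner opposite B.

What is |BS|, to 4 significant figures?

40.79

B and W share the same x with |BW| = 47.4 and W on the +y side, so W = (0.000, 47.40). The virtual corner opposite B is at (-29.70, 47.40). Since A1 is tangent to UL there, SL ⟂ UL and since A1 is tangent to EW there, SE ⟂ EW, with radius 11.1, so the center S sits 11.1 in from both sides at S = (-18.60, 36.30). Then |BS| = |S − B| = 40.79.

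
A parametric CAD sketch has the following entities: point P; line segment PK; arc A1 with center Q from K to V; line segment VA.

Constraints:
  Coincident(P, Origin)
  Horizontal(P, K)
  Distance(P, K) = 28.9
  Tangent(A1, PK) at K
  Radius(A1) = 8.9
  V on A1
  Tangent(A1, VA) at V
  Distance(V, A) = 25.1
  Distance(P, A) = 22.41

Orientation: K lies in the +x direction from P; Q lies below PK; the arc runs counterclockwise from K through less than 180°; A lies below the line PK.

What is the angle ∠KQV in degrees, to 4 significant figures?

48.28°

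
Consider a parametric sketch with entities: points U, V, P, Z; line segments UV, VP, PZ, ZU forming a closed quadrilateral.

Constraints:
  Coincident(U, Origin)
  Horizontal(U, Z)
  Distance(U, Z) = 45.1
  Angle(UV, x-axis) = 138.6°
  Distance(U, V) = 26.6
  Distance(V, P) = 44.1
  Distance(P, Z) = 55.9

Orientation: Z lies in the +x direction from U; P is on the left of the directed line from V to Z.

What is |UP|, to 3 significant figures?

48.2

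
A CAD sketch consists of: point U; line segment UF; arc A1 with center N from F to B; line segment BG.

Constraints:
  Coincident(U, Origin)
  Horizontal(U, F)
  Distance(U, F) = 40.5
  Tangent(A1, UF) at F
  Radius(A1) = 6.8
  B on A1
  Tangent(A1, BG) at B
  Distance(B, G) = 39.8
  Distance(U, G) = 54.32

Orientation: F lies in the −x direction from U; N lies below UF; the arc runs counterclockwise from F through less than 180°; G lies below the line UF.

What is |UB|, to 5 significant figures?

47.639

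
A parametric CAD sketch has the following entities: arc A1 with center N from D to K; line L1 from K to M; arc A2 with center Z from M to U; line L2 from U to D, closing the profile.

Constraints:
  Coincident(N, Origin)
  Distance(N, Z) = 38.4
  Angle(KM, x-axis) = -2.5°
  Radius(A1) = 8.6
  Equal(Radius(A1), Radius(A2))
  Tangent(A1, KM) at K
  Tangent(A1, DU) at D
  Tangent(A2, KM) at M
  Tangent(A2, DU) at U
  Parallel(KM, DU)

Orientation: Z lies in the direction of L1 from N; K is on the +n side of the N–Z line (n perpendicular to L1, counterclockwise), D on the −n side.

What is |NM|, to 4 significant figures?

39.35

The slot axis is L1's direction at -2.5°, so u = (cos -2.5°, sin -2.5°) = (0.9990, -0.04362) and n = (−sin -2.5°, cos -2.5°) = (0.04362, 0.9990). N is at the origin and Z lies 38.4 along u from N, so Z = 38.4·u = (38.36, -1.675). Tangency of A1 to both parallel lines with radius 8.6 puts K and D at N ± 8.6·n: K = (0.3751, 8.592), D = (-0.3751, -8.592). Equal radii place M and U the same way about Z: M = Z + 8.6·n = (38.74, 6.917), U = Z − 8.6·n = (37.99, -10.27). Then |NM| = |M − N| = 39.35.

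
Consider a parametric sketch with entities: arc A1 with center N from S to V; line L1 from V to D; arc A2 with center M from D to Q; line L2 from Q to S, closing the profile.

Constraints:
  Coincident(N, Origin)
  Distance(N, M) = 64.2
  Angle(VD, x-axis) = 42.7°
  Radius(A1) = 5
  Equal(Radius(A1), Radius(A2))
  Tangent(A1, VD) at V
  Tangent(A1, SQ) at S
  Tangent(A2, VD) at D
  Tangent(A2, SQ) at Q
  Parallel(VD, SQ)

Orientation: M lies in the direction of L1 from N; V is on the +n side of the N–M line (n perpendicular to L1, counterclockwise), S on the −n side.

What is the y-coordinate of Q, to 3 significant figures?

39.9

The slot axis is L1's direction at 42.7°, so u = (cos 42.7°, sin 42.7°) = (0.735, 0.678) and n = (−sin 42.7°, cos 42.7°) = (-0.678, 0.735). N is at the origin and M lies 64.2 along u from N, so M = 64.2·u = (47.2, 43.5). Tangency of A1 to both parallel lines with radius 5.0 puts V and S at N ± 5.0·n: V = (-3.39, 3.67), S = (3.39, -3.67). Equal radii place D and Q the same way about M: D = M + 5.0·n = (43.8, 47.2), Q = M − 5.0·n = (50.6, 39.9). So Q.y = 39.9.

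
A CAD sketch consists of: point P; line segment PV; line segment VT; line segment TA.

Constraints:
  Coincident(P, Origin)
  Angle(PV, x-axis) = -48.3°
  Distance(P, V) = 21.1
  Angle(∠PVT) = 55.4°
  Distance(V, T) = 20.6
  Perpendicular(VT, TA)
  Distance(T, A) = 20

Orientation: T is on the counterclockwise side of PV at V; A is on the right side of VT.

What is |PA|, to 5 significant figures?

38.349

P is at the origin; PV runs at -48.3° with length 21.1, so V = 21.1·(cos -48.3°, sin -48.3°) = (14.036, -15.754). ∠PVT = 55.4°, so VT runs at -48.3° + (180° − 55.4°) = 76.300° from the x-axis; with |VT| = 20.6, T = V + 20.6·(cos 76.300°, sin 76.300°) = (18.915, 4.2598). The perpendicularity gives TA at right angles to VT; with |TA| = 20.0 on the right of VT, A = T + 20.0·(0.97155, -0.23684) = (38.346, -0.47692). Then |PA| = |A − P| = 38.349.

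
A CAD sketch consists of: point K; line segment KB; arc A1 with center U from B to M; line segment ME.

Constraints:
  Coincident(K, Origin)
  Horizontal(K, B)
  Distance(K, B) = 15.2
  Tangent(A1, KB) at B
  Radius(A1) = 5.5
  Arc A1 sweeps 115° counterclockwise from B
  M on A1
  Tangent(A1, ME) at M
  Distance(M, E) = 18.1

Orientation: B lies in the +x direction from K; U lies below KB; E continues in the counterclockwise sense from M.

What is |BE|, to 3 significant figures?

24.4

K is at the origin; KB is horizontal with |KB| = 15.2 and B on the +x side, so B = (15.2, 0.00). Tangency of A1 to KB means the radius UB is perpendicular to KB, so U = B + (0, -5.5) = (15.2, -5.50). On A1, B sits at bearing 90° from U; a 115° counterclockwise sweep puts M at bearing 205°, so M = U + 5.5·(cos 205°, sin 205°) = (10.2, -7.82). Tangency of A1 to ME means the radius UM is perpendicular to ME, so ME runs along (−sin 205°, cos 205°); with |ME| = 18.1, E = (17.9, -24.2). Then |BE| = |E − B| = 24.4.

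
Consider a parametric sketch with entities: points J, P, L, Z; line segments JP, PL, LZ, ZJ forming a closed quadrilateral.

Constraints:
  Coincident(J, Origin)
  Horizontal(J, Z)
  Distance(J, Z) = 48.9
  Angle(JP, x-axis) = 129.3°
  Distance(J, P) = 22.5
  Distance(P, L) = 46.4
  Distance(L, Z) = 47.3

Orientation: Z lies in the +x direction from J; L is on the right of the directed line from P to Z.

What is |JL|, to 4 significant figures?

24.68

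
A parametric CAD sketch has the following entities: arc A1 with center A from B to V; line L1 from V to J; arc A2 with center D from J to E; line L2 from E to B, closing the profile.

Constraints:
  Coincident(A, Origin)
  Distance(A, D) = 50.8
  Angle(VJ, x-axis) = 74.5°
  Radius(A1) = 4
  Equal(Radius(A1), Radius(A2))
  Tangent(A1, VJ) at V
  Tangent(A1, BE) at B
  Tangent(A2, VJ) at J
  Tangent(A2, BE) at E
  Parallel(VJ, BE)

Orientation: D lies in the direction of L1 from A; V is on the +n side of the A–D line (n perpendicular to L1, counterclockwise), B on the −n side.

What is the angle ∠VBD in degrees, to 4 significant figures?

85.50°

The slot axis is L1's direction at 74.5°, so u = (cos 74.5°, sin 74.5°) = (0.2672, 0.9636) and n = (−sin 74.5°, cos 74.5°) = (-0.9636, 0.2672). A is at the origin and D lies 50.8 along u from A, so D = 50.8·u = (13.58, 48.95). Tangency of A1 to both parallel lines with radius 4.0 puts V and B at A ± 4.0·n: V = (-3.855, 1.069), B = (3.855, -1.069). Then cos ∠VBD = BV·BD / (|BV||BD|), giving 85.50°.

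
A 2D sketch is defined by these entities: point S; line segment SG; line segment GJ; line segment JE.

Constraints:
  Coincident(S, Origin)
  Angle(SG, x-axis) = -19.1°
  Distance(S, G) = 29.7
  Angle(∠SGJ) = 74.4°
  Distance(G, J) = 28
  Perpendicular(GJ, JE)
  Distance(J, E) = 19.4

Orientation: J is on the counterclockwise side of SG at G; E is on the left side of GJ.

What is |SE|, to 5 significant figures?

22.029

S is at the origin; SG runs at -19.1° with length 29.7, so G = 29.7·(cos -19.1°, sin -19.1°) = (28.065, -9.7184). ∠SGJ = 74.4°, so GJ runs at -19.1° + (180° − 74.4°) = 86.500° from the x-axis; with |GJ| = 28.0, J = G + 28.0·(cos 86.500°, sin 86.500°) = (29.774, 18.229). GJ is perpendicular to JE; with |JE| = 19.4 on the left of GJ, E = J + 19.4·(-0.99813, 0.061049) = (10.411, 19.414). Then |SE| = |E − S| = 22.029.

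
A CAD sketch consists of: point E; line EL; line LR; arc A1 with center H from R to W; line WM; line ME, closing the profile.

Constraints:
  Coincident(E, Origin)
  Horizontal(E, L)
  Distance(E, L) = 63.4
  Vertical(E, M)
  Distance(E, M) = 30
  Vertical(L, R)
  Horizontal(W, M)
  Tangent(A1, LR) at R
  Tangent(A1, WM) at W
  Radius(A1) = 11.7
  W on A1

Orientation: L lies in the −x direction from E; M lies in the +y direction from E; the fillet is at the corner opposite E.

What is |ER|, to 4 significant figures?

65.99

The virtual corner opposite E is at (-63.40, 30.00). The tangent condition forces HR to be normal to LR and since A1 is tangent to WM there, HW ⟂ WM, with radius 11.7, so the center H sits 11.7 in from both sides at H = (-51.70, 18.30). That places the tangent points at R = (-63.40, 18.30) on LR and W = (-51.70, 30.00) on WM. Then |ER| = |R − E| = 65.99.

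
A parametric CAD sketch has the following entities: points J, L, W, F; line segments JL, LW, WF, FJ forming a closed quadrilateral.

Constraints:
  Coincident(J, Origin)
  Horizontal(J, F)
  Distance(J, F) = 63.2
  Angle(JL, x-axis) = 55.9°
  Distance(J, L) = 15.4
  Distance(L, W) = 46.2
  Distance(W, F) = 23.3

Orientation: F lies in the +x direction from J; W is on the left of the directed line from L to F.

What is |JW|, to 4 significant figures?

58.10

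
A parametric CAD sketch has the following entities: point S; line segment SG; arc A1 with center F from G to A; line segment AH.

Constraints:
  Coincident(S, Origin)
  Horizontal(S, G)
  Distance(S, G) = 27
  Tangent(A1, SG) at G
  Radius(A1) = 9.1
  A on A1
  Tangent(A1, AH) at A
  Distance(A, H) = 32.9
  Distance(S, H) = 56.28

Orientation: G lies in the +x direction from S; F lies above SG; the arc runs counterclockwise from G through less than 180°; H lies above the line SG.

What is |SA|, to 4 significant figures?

37.07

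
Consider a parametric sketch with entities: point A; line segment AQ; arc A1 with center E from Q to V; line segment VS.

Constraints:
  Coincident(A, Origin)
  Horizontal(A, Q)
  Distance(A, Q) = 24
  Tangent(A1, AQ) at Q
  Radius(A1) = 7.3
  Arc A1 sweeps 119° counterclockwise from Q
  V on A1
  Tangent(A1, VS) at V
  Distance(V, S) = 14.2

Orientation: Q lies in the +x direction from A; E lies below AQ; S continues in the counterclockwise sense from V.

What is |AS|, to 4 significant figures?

33.78

A is at the origin; A and Q share the same y with |AQ| = 24.0 and Q on the +x side, so Q = (24.00, 0.000). Since A1 is tangent to AQ there, EQ ⟂ AQ, so E = Q + (0, -7.3) = (24.00, -7.300). On A1, Q sits at bearing 90° from E; a 119° counterclockwise sweep puts V at bearing 209°, so V = E + 7.3·(cos 209°, sin 209°) = (17.62, -10.84). Since A1 is tangent to VS there, EV ⟂ VS, so VS runs along (−sin 209°, cos 209°); with |VS| = 14.2, S = (24.50, -23.26). Then |AS| = |S − A| = 33.78.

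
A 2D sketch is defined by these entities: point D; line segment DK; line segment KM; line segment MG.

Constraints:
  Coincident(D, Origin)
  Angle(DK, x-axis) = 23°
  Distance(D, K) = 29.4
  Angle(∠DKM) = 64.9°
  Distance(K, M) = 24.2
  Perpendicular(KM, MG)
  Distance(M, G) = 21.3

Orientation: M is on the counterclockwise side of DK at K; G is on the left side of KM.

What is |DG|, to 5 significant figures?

12.880

D is at the origin; DK runs at 23.0° with length 29.4, so K = 29.4·(cos 23.0°, sin 23.0°) = (27.063, 11.487). ∠DKM = 64.9°, so KM runs at 23.0° + (180° − 64.9°) = 138.10° from the x-axis; with |KM| = 24.2, M = K + 24.2·(cos 138.10°, sin 138.10°) = (9.0505, 27.649). The perpendicularity gives MG at right angles to KM; with |MG| = 21.3 on the left of KM, G = M + 21.3·(-0.66783, -0.74431) = (-5.1743, 11.795). Then |DG| = |G − D| = 12.880.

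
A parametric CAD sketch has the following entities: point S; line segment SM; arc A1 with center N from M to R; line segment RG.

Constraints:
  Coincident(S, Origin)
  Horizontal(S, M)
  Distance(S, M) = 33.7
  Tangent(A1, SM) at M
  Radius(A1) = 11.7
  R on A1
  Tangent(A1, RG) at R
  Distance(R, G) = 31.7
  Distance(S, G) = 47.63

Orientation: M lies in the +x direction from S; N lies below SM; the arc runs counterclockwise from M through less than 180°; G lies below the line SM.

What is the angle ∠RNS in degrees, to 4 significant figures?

16.79°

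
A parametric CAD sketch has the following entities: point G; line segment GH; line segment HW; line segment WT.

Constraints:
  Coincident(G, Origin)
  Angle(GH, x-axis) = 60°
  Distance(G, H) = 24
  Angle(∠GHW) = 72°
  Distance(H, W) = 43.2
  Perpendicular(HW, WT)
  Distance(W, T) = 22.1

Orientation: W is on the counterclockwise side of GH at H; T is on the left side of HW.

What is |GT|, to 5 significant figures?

35.791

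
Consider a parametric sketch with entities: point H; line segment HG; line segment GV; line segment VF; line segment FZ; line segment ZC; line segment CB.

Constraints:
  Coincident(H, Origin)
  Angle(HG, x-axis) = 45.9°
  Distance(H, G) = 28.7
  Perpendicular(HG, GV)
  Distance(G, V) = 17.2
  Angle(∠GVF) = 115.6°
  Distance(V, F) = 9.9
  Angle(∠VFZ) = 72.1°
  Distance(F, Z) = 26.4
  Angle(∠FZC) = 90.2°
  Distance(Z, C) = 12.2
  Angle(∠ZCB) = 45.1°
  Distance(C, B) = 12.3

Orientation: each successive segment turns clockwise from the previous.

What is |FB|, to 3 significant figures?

18.1

∠FZC = 90.2° gives ZC at 53.8° from the x-axis; with |ZC| = 12.2, C = (15.1, 24.8). ∠ZCB = 45.1° gives CB at -81.1° from the x-axis; with |CB| = 12.3, B = (17.0, 12.6). Then |FB| = |B − F| = 18.1.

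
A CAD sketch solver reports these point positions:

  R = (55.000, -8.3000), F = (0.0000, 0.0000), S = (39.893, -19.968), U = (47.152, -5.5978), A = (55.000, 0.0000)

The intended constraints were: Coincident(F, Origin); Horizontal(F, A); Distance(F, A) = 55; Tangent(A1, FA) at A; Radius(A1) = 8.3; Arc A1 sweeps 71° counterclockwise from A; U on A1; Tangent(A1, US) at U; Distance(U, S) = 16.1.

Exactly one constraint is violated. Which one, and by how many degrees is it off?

Tangent(A1, US) at U — off by 7.80°.

F = (0.00, 0.00) ✓; F.y = 0.00, A.y = 0.00 ✓; |FA| = 55.00 ✓; ∠(RA, AF) = 90.00° ✓; |RA| = 8.300 ✓; bearing(R→U) − bearing(R→A) = 71.00° ✓; |RU| = 8.300 ✓; ∠(RU, US) = 97.80° ✗; |US| = 16.10 ✓.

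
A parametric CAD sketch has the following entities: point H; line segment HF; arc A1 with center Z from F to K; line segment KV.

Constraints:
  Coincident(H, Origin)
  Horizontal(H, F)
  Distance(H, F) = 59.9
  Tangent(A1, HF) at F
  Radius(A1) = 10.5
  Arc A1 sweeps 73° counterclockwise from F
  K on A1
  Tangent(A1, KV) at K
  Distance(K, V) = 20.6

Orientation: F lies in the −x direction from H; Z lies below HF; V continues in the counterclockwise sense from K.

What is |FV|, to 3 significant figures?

31.5

H is at the origin; H and F share the same y with |HF| = 59.9 and F on the −x side, so F = (-59.9, 0.00). Tangency of A1 to HF means the radius ZF is perpendicular to HF, so Z = F + (0, -10.5) = (-59.9, -10.5). On A1, F sits at bearing 90° from Z; a 73° counterclockwise sweep puts K at bearing 163°, so K = Z + 10.5·(cos 163°, sin 163°) = (-69.9, -7.43). A1 meets KV tangentially, so ZK is at right angles to KV, so KV runs along (−sin 163°, cos 163°); with |KV| = 20.6, V = (-76.0, -27.1). Then |FV| = |V − F| = 31.5.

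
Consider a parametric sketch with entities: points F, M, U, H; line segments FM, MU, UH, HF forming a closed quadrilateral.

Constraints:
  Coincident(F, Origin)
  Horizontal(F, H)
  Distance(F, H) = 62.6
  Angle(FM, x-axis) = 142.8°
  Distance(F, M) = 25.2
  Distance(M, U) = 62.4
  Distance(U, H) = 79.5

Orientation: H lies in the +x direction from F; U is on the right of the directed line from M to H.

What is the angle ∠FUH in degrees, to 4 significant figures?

51.77°

Checks: |MU| = 62.40 ✓; |UH| = 79.50 ✓.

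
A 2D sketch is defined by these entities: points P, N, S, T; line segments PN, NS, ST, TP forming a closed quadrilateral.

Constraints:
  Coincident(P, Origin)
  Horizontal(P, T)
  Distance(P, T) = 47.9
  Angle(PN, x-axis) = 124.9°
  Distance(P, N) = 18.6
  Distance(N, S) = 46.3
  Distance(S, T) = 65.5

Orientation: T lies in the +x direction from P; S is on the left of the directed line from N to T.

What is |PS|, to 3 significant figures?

56.7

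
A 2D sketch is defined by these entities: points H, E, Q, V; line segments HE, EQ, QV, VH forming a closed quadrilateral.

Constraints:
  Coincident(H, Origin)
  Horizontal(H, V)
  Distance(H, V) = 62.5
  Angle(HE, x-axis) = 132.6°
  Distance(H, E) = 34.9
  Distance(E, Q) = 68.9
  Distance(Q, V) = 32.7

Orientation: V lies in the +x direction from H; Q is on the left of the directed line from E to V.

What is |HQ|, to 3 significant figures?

53.1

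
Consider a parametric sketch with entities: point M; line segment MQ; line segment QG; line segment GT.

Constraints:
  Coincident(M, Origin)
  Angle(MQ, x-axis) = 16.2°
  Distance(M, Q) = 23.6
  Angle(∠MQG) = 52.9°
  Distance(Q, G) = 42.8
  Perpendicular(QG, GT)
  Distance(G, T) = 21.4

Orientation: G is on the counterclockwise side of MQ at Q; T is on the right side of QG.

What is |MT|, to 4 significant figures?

49.33

∠MQG = 52.9°, so QG runs at 16.2° + (180° − 52.9°) = 143.3° from the x-axis; with |QG| = 42.8, G = Q + 42.8·(cos 143.3°, sin 143.3°) = (-11.65, 32.16). QG ⟂ GT; with |GT| = 21.4 on the right of QG, T = G + 21.4·(0.5976, 0.8018) = (1.136, 49.32). Then |MT| = |T − M| = 49.33.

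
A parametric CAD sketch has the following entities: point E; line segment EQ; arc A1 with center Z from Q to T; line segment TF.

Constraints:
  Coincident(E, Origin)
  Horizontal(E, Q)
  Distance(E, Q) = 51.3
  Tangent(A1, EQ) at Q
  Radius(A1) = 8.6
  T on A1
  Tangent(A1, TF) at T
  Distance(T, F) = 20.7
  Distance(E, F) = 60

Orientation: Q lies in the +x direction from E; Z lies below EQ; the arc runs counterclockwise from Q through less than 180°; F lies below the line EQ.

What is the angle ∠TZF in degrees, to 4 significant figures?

67.44°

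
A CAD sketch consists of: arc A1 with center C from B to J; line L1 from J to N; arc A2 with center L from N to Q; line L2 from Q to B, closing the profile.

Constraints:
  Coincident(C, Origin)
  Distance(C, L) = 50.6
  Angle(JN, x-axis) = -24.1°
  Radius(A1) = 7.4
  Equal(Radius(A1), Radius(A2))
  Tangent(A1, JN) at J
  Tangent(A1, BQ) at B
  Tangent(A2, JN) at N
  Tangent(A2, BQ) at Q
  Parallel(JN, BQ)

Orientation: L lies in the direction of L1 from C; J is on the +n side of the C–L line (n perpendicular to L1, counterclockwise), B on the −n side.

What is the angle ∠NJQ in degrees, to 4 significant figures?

16.30°

The slot axis is L1's direction at -24.1°, so u = (cos -24.1°, sin -24.1°) = (0.9128, -0.4083) and n = (−sin -24.1°, cos -24.1°) = (0.4083, 0.9128). C is at the origin and L lies 50.6 along u from C, so L = 50.6·u = (46.19, -20.66). Tangency of A1 to both parallel lines with radius 7.4 puts J and B at C ± 7.4·n: J = (3.022, 6.755), B = (-3.022, -6.755). Equal radii place N and Q the same way about L: N = L + 7.4·n = (49.21, -13.91), Q = L − 7.4·n = (43.17, -27.42). Then cos ∠NJQ = JN·JQ / (|JN||JQ|), giving 16.30°.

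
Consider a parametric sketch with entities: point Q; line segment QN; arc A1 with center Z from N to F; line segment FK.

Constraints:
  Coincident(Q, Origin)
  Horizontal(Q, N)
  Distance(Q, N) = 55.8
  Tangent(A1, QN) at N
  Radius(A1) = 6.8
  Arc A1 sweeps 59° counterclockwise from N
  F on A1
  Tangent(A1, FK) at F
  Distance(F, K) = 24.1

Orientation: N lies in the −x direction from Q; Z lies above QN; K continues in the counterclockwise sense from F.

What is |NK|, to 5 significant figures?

30.110

Q is at the origin; QN is horizontal with |QN| = 55.8 and N on the −x side, so N = (-55.800, 0.0000). Since A1 is tangent to QN there, ZN ⟂ QN, so Z = N + (0, 6.8) = (-55.800, 6.8000). On A1, N sits at bearing -90° from Z; a 59° counterclockwise sweep puts F at bearing -31°, so F = Z + 6.8·(cos -31°, sin -31°) = (-49.971, 3.2977). Tangency of A1 to FK means the radius ZF is perpendicular to FK, so FK runs along (−sin -31°, cos -31°); with |FK| = 24.1, K = (-37.559, 23.955). Then |NK| = |K − N| = 30.110.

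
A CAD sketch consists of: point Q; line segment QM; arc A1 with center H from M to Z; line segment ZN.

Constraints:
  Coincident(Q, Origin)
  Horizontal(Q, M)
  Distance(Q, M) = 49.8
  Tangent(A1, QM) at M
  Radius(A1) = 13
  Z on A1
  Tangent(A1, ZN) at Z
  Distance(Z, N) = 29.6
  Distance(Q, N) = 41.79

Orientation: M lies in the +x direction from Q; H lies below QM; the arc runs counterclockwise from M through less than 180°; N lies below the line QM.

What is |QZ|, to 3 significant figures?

38.9

Checks: |HZ| = 13.00 ✓; ∠(HZ, ZN) = 90.00° ✓; |ZN| = 29.60 ✓; |QN| = 41.79 ✓.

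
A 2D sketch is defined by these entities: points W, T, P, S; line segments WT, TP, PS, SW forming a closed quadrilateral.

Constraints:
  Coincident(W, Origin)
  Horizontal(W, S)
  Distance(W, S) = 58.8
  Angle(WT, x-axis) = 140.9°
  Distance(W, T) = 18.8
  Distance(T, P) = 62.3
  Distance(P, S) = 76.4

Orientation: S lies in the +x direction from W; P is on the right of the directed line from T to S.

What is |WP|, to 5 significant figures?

48.722

Checks: |TP| = 62.30 ✓; |PS| = 76.40 ✓.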